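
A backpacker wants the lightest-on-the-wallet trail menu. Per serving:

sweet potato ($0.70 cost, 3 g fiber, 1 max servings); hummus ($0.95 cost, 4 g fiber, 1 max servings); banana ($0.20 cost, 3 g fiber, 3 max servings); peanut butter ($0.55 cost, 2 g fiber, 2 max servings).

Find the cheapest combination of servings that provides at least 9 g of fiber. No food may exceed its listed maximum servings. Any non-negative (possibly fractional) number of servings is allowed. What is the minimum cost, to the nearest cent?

$0.60

Cost per g of fiber: banana $0.0667, sweet potato $0.2333, hummus $0.2375, peanut butter $0.2750.
Take 3 servings of banana: +9.0 g fiber for $0.60 (total $0.60, still need 0.0 g).
Filling from the cheapest source first is optimal under one linear minimum: $0.60.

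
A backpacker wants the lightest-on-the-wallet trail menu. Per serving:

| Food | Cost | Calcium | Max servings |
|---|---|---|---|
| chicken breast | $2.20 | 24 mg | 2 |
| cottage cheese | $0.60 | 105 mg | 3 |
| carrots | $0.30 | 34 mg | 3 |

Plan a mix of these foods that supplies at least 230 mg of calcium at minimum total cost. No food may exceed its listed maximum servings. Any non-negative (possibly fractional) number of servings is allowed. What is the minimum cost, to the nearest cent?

Cost per mg of calcium: cottage cheese $0.0057, carrots $0.0088, chicken breast $0.0917.
Take 2.19 servings of cottage cheese: +230.0 mg calcium for $1.31 (total $1.31, still need 0.0 mg).
Greedy by cheapest-per-mg is optimal for a single linear constraint, so the minimum cost is $1.31.

$1.31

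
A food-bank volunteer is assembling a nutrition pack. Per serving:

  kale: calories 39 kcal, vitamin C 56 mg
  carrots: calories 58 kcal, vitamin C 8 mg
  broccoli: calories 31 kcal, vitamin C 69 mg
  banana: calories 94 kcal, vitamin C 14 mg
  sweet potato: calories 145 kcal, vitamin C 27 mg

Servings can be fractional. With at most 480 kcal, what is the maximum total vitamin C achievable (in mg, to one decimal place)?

Vitamin C per kcal: broccoli 2.226, kale 1.436, sweet potato 0.1862, banana 0.1489, carrots 0.1379.
With no serving limits, spend the whole calories allowance on broccoli: 480 kcal / 31 kcal × 69 mg = 1068.4 mg.

1068.4 mg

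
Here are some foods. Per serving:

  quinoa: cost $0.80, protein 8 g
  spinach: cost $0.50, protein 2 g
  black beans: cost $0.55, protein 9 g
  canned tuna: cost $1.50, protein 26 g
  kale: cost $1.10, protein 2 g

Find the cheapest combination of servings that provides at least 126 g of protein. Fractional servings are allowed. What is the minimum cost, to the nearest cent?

$7.27

Cost per g of protein: canned tuna $0.0577, black beans $0.0611, quinoa $0.1000, spinach $0.2500, kale $0.5500.
With no serving limits, use only canned tuna: 126 g / 26 g = 4.846 servings × $1.50 = $7.27.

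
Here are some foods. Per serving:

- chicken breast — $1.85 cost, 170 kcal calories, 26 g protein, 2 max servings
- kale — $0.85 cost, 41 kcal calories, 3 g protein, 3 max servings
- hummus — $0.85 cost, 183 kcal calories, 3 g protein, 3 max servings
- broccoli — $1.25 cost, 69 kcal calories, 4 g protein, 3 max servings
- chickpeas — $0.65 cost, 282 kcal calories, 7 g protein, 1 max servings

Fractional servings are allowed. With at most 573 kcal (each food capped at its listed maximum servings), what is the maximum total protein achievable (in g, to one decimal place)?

67.4 g

Protein per kcal: chicken breast 0.1529, kale 0.07317, broccoli 0.05797, chickpeas 0.02482, hummus 0.01639.
Take 2 servings of chicken breast: uses 340 kcal, +52.0 g protein (running total 52.0 g).
Take 3 servings of kale: uses 123 kcal, +9.0 g protein (running total 61.0 g).
Take 1.594 servings of broccoli: uses 110 kcal, +6.4 g protein (running total 67.4 g).
Filling greedily by protein-per-kcal is optimal for one linear limit, giving 67.4 g.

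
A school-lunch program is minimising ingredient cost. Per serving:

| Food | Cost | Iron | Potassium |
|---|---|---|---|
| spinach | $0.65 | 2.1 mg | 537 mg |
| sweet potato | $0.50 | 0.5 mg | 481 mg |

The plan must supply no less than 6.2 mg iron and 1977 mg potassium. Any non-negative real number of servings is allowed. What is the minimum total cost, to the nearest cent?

$2.30

Two binding constraints pin down two serving amounts, so the optimal mix uses at most two foods. The candidates are each food alone (scaled to the tighter of iron/potassium) and each pair with both constraints tight.
spinach only: max(6.2/2.1, 1977/537) = 3.682 servings → $2.39.
sweet potato only: max(6.2/0.5, 1977/481) = 12.4 servings → $6.20.
spinach + sweet potato with both tight: 2.688 servings and 1.109 servings → $2.30.
The minimum over all feasible corners is $2.30.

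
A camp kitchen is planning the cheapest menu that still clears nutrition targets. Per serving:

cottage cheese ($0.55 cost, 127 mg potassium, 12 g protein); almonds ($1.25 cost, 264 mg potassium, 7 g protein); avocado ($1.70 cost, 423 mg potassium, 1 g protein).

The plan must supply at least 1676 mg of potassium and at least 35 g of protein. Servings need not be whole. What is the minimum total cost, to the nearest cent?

An LP optimum is at a vertex; with two nutrient constraints at most two foods are used. Check each candidate.
cottage cheese only: max(1676/127, 35/12) = 13.2 servings → $7.26.
almonds only: max(1676/264, 35/7) = 6.348 servings → $7.94.
avocado only: max(1676/423, 35/1) = 35 servings → $59.50.
cottage cheese + almonds with both targets exact would need a negative amount; discard.
cottage cheese + avocado with both tight: 2.653 servings and 3.166 servings → $6.84.
almonds + avocado with both tight: 4.868 servings and 0.924 servings → $7.66.
Cheapest feasible corner: $6.84.

$6.84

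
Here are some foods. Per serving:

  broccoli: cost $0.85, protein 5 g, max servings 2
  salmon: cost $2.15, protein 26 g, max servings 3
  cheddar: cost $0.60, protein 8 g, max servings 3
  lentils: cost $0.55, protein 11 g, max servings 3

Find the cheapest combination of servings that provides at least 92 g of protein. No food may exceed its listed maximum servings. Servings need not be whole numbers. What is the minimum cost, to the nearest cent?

Cost per g of protein: lentils $0.0500, cheddar $0.0750, salmon $0.0827, broccoli $0.1700.
Take 3 servings of lentils: +33.0 g protein for $1.65 (total $1.65, still need 59.0 g).
Take 3 servings of cheddar: +24.0 g protein for $1.80 (total $3.45, still need 35.0 g).
Take 1.346 servings of salmon: +35.0 g protein for $2.89 (total $6.34, still need 0.0 g).
Greedy by cheapest-per-g is optimal for a single linear constraint, so the minimum cost is $6.34.

$6.34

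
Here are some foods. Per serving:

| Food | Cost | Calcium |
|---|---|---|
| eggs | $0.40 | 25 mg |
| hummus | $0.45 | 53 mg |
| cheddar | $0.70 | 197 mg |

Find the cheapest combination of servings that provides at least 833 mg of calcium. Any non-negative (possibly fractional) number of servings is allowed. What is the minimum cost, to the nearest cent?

$2.96

Cost per mg of calcium: cheddar $0.0036, hummus $0.0085, eggs $0.0160.
With no serving limits, use only cheddar: 833 mg / 197 mg = 4.228 servings × $0.70 = $2.96.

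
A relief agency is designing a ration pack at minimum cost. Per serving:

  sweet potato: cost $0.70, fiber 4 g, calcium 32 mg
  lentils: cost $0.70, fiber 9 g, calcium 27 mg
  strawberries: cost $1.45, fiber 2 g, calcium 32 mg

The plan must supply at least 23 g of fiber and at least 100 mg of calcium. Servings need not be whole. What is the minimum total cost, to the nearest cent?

A basic optimal solution has at most two foods positive. Try each food alone and each pair with both targets met exactly.
sweet potato only: max(23/4, 100/32) = 5.75 servings → $4.03.
lentils only: max(23/9, 100/27) = 3.704 servings → $2.59.
strawberries only: max(23/2, 100/32) = 11.5 servings → $16.68.
sweet potato + lentils with both tight: 1.55 servings and 1.867 servings → $2.39.
sweet potato + strawberries: the both-tight solution has a negative serving — not a feasible corner.
lentils + strawberries with both tight: 2.291 servings and 1.192 servings → $3.33.
So the least-cost plan costs $2.39.

$2.39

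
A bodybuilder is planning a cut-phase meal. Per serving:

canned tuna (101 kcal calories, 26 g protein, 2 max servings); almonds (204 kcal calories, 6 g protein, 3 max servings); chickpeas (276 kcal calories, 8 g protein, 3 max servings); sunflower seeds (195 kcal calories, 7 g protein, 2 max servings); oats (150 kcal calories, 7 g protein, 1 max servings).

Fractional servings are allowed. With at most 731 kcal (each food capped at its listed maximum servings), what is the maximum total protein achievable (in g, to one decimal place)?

72.6 g

Protein per kcal: canned tuna 0.2574, oats 0.04667, sunflower seeds 0.0359, almonds 0.02941, chickpeas 0.02899.
Take 2 servings of canned tuna: uses 202 kcal, +52.0 g protein (running total 52.0 g).
Take 1 serving of oats: uses 150 kcal, +7.0 g protein (running total 59.0 g).
Take 1.944 servings of sunflower seeds: uses 379 kcal, +13.6 g protein (running total 72.6 g).
Filling greedily by protein-per-kcal is optimal for one linear limit, giving 72.6 g.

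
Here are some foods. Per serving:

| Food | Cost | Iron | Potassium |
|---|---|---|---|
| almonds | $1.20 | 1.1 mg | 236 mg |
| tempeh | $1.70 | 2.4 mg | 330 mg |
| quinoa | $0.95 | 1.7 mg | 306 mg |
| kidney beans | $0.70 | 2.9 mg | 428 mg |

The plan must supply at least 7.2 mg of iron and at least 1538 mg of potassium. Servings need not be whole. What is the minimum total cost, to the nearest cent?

This is a tiny linear program; its minimum lies at a vertex of the feasible set. List the vertices and price them.
almonds only: max(7.2/1.1, 1538/236) = 6.545 servings → $7.85.
tempeh only: max(7.2/2.4, 1538/330) = 4.661 servings → $7.92.
quinoa only: max(7.2/1.7, 1538/306) = 5.026 servings → $4.77.
kidney beans only: max(7.2/2.9, 1538/428) = 3.593 servings → $2.52.
almonds + tempeh with both tight: 6.466 servings and 0.03638 servings → $7.82.
almonds + quinoa with both tight: 6.368 servings and 0.1146 servings → $7.75.
almonds + kidney beans with both tight: 6.454 servings and 0.03464 servings → $7.77.
tempeh + quinoa with both targets exact would need a negative amount; discard.
tempeh + kidney beans: the both-tight solution has a negative serving — not a feasible corner.
quinoa + kidney beans: intersection lies outside the first quadrant.
So the least-cost plan costs $2.52.

$2.52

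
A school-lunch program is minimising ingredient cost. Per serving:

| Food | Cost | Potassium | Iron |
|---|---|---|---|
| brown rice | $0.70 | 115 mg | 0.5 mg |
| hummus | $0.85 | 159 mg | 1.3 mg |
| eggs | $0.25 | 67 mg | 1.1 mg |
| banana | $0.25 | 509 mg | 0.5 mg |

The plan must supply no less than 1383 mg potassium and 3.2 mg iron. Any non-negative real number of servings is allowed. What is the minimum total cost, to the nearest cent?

With two linear requirements the optimum uses one or two foods; enumerate the corners.
brown rice only: max(1383/115, 3.2/0.5) = 12.03 servings → $8.42.
hummus only: max(1383/159, 3.2/1.3) = 8.698 servings → $7.39.
eggs only: max(1383/67, 3.2/1.1) = 20.64 servings → $5.16.
banana only: max(1383/509, 3.2/0.5) = 6.4 servings → $1.60.
brown rice + hummus: the both-tight solution has a negative serving — not a feasible corner.
brown rice + eggs: intersection lies outside the first quadrant.
brown rice + banana with both tight: 4.758 servings and 1.642 servings → $3.74.
hummus + eggs: the both-tight solution has a negative serving — not a feasible corner.
hummus + banana with both tight: 1.61 servings and 2.214 servings → $1.92.
eggs + banana with both tight: 1.781 servings and 2.483 servings → $1.07.
The minimum over all feasible corners is $1.07.

$1.07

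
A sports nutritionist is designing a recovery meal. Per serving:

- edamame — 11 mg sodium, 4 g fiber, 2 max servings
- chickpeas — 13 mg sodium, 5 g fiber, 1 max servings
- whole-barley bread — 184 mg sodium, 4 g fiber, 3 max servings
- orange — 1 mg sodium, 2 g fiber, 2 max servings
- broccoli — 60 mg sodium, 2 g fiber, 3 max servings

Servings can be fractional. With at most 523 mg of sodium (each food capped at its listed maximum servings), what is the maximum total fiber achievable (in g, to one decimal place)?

29.7 g

Fiber per mg sodium: orange 2, chickpeas 0.3846, edamame 0.3636, broccoli 0.03333, whole-barley bread 0.02174.
Take 2 servings of orange: uses 2 mg sodium, +4.0 g fiber (running total 4.0 g).
Take 1 serving of chickpeas: uses 13 mg sodium, +5.0 g fiber (running total 9.0 g).
Take 2 servings of edamame: uses 22 mg sodium, +8.0 g fiber (running total 17.0 g).
Take 3 servings of broccoli: uses 180 mg sodium, +6.0 g fiber (running total 23.0 g).
Take 1.663 servings of whole-barley bread: uses 306 mg sodium, +6.7 g fiber (running total 29.7 g).
Filling greedily by fiber-per-mg sodium is optimal for one linear limit, giving 29.7 g.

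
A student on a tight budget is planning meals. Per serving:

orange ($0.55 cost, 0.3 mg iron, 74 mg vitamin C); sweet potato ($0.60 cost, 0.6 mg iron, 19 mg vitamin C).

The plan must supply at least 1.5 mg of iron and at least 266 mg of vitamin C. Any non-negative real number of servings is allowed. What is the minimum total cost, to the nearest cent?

With two linear requirements the optimum uses one or two foods; enumerate the corners.
orange only: max(1.5/0.3, 266/74) = 5 servings → $2.75.
sweet potato only: max(1.5/0.6, 266/19) = 14 servings → $8.40.
orange + sweet potato with both tight: 3.388 servings and 0.8062 servings → $2.35.
Cheapest feasible corner: $2.35.

$2.35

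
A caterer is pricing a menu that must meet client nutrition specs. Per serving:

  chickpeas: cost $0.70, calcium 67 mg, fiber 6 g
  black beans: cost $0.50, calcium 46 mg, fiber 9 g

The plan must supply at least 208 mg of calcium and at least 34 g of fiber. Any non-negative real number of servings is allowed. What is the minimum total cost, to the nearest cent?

$2.23

A basic optimal solution has at most two foods positive. Try each food alone and each pair with both targets met exactly.
chickpeas only: max(208/67, 34/6) = 5.667 servings → $3.97.
black beans only: max(208/46, 34/9) = 4.522 servings → $2.26.
chickpeas + black beans with both tight: 0.9419 servings and 3.15 servings → $2.23.
So the least-cost plan costs $2.23.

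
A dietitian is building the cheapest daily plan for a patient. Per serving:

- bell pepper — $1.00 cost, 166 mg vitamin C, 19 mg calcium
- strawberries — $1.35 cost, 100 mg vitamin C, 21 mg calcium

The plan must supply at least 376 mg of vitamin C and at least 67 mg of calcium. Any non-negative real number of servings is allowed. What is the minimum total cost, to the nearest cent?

The cheapest plan sits at a corner of the feasible region — with two constraints it uses at most two foods.
bell pepper only: max(376/166, 67/19) = 3.526 servings → $3.53.
strawberries only: max(376/100, 67/21) = 3.76 servings → $5.08.
bell pepper + strawberries with both tight: 0.7541 servings and 2.508 servings → $4.14.
So the least-cost plan costs $3.53.

$3.53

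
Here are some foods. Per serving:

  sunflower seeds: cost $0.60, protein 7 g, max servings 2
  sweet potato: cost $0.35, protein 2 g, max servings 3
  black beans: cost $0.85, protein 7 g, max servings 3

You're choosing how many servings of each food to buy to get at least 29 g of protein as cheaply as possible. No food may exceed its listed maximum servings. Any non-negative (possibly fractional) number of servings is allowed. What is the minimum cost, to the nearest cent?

$3.02

Cost per g of protein: sunflower seeds $0.0857, black beans $0.1214, sweet potato $0.1750.
Take 2 servings of sunflower seeds: +14.0 g protein for $1.20 (total $1.20, still need 15.0 g).
Take 2.143 servings of black beans: +15.0 g protein for $1.82 (total $3.02, still need 0.0 g).
Filling from the cheapest source first is optimal under one linear minimum: $3.02.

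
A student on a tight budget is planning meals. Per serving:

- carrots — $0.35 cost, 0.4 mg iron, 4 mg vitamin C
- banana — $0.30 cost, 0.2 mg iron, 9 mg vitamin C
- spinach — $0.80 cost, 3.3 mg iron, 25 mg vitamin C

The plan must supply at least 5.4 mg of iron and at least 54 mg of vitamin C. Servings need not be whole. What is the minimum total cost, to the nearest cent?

$1.73

carrots only: max(5.4/0.4, 54/4) = 13.5 servings → $4.72.
banana only: max(5.4/0.2, 54/9) = 27 servings → $8.10.
spinach only: max(5.4/3.3, 54/25) = 2.16 servings → $1.73.
carrots + banana with both tight: 13.5 servings and 0 servings → $4.72.
carrots + spinach with both tight: 13.5 servings and 0 servings → $4.72.
banana + spinach with both tight: 1.749 servings and 1.53 servings → $1.75.
So the least-cost plan costs $1.73.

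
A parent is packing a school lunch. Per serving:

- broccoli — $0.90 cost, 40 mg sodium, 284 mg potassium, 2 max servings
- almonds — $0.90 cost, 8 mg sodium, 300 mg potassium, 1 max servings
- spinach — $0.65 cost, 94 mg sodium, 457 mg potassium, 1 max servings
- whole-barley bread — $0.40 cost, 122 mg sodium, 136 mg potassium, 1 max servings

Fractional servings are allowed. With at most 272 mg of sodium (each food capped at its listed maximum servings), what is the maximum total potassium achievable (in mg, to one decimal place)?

Potassium per mg sodium: almonds 37.5, broccoli 7.1, spinach 4.862, whole-barley bread 1.115.
Take 1 serving of almonds: uses 8 mg sodium, +300.0 mg potassium (running total 300.0 mg).
Take 2 servings of broccoli: uses 80 mg sodium, +568.0 mg potassium (running total 868.0 mg).
Take 1 serving of spinach: uses 94 mg sodium, +457.0 mg potassium (running total 1325.0 mg).
Take 0.7377 servings of whole-barley bread: uses 90 mg sodium, +100.3 mg potassium (running total 1425.3 mg).
Greedy by best ratio exhausts the sodium allowance optimally: 1425.3 mg.

1425.3 mg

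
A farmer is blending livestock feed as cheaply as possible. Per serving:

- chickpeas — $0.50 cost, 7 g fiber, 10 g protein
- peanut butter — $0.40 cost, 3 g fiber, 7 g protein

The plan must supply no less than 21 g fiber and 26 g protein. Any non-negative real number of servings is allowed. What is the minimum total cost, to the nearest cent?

$1.50

With two linear requirements the optimum uses one or two foods; enumerate the corners.
chickpeas only: max(21/7, 26/10) = 3 servings → $1.50.
peanut butter only: max(21/3, 26/7) = 7 servings → $2.80.
chickpeas + peanut butter with both targets exact would need a negative amount; discard.
So the least-cost plan costs $1.50.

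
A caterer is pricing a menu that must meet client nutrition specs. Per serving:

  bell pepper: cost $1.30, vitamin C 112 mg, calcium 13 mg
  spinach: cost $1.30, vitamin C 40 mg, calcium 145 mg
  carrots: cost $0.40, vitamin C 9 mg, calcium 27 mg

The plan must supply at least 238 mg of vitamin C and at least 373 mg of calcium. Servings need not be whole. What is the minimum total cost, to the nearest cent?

$4.82

bell pepper only: max(238/112, 373/13) = 28.69 servings → $37.30.
spinach only: max(238/40, 373/145) = 5.95 servings → $7.74.
carrots only: max(238/9, 373/27) = 26.44 servings → $10.58.
bell pepper + spinach with both tight: 1.246 servings and 2.461 servings → $4.82.
bell pepper + carrots with both tight: 1.056 servings and 13.31 servings → $6.70.
spinach + carrots: the both-tight solution has a negative serving — not a feasible corner.
So the least-cost plan costs $4.82.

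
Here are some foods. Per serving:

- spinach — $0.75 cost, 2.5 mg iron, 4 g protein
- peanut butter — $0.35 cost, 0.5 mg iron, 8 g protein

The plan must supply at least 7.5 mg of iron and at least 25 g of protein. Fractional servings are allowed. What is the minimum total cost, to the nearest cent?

$2.61

For a min-cost LP with two ≥-constraints, a basic feasible solution has at most two positive variables.
spinach only: max(7.5/2.5, 25/4) = 6.25 servings → $4.69.
peanut butter only: max(7.5/0.5, 25/8) = 15 servings → $5.25.
spinach + peanut butter with both tight: 2.639 servings and 1.806 servings → $2.61.
Cheapest feasible corner: $2.61.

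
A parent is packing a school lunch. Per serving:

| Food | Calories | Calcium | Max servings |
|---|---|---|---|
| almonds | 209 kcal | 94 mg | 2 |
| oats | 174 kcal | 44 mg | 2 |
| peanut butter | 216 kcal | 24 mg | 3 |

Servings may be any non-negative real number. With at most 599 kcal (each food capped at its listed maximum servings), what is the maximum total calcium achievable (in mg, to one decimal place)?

233.8 mg

Calcium per kcal: almonds 0.4498, oats 0.2529, peanut butter 0.1111.
Take 2 servings of almonds: uses 418 kcal, +188.0 mg calcium (running total 188.0 mg).
Take 1.04 servings of oats: uses 181 kcal, +45.8 mg calcium (running total 233.8 mg).
Filling greedily by calcium-per-kcal is optimal for one linear limit, giving 233.8 mg.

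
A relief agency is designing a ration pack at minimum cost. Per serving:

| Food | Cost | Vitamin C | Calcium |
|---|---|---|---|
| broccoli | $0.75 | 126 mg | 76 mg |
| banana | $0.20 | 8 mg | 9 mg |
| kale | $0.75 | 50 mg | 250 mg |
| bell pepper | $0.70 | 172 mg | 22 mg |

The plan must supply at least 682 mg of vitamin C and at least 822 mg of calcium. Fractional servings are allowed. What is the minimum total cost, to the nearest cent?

Check every corner: each single food scaled to meet both minima, and each pair solved so both constraints bind.
broccoli only: max(682/126, 822/76) = 10.82 servings → $8.11.
banana only: max(682/8, 822/9) = 91.33 servings → $18.27.
kale only: max(682/50, 822/250) = 13.64 servings → $10.23.
bell pepper only: max(682/172, 822/22) = 37.36 servings → $26.15.
broccoli + banana with both targets exact would need a negative amount; discard.
broccoli + kale with both tight: 4.671 servings and 1.868 servings → $4.90.
broccoli + bell pepper: the both-tight solution has a negative serving — not a feasible corner.
banana + kale with both tight: 83.48 servings and 0.2826 servings → $16.91.
banana + bell pepper: the both-tight solution has a negative serving — not a feasible corner.
kale + bell pepper with both tight: 3.016 servings and 3.088 servings → $4.42.
So the least-cost plan costs $4.42.

$4.42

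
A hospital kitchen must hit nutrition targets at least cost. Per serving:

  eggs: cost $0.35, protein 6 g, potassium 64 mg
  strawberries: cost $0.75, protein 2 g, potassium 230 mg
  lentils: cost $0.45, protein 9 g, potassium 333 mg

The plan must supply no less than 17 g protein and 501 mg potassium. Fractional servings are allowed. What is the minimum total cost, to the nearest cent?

$0.85

Two binding constraints pin down two serving amounts, so the optimal mix uses at most two foods. The candidates are each food alone (scaled to the tighter of protein/potassium) and each pair with both constraints tight.
eggs only: max(17/6, 501/64) = 7.828 servings → $2.74.
strawberries only: max(17/2, 501/230) = 8.5 servings → $6.38.
lentils only: max(17/9, 501/333) = 1.889 servings → $0.85.
eggs + strawberries with both tight: 2.323 servings and 1.532 servings → $1.96.
eggs + lentils with both tight: 0.8101 servings and 1.349 servings → $0.89.
strawberries + lentils: intersection lies outside the first quadrant.
So the least-cost plan costs $0.85.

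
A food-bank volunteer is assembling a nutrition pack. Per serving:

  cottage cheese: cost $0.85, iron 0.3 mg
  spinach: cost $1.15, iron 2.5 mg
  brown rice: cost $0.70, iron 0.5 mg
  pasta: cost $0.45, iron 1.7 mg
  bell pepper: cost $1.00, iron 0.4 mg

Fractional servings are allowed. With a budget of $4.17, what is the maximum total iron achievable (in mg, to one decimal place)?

Iron per dollar: pasta 3.778, spinach 2.174, brown rice 0.7143, bell pepper 0.4, cottage cheese 0.3529.
With no serving limits, spend the whole cost allowance on pasta: $4.17 / $0.45 × 1.7 mg = 15.8 mg.

15.8 mg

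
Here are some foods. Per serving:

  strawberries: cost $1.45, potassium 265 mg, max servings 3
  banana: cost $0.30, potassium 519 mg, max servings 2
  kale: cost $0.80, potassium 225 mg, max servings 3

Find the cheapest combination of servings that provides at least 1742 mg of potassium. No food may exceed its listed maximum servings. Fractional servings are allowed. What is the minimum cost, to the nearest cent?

$3.16

Cost per mg of potassium: banana $0.0006, kale $0.0036, strawberries $0.0055.
Take 2 servings of banana: +1038.0 mg potassium for $0.60 (total $0.60, still need 704.0 mg).
Take 3 servings of kale: +675.0 mg potassium for $2.40 (total $3.00, still need 29.0 mg).
Take 0.1094 servings of strawberries: +29.0 mg potassium for $0.16 (total $3.16, still need 0.0 mg).
Greedy by cheapest-per-mg is optimal for a single linear constraint, so the minimum cost is $3.16.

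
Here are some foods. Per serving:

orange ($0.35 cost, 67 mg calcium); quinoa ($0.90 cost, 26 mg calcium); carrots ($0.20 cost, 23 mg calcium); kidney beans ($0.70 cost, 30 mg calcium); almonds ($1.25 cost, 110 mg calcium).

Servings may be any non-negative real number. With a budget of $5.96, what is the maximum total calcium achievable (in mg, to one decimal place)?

1140.9 mg

Calcium per dollar: orange 191.4, carrots 115, almonds 88, kidney beans 42.86, quinoa 28.89.
With no serving limits, spend the whole cost allowance on orange: $5.96 / $0.35 × 67 mg = 1140.9 mg.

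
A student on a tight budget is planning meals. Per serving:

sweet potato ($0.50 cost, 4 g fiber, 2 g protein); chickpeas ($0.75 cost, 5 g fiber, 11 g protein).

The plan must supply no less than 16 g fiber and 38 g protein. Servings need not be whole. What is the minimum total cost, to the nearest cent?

$2.59

For a min-cost LP with two ≥-constraints, a basic feasible solution has at most two positive variables.
sweet potato only: max(16/4, 38/2) = 19 servings → $9.50.
chickpeas only: max(16/5, 38/11) = 3.455 servings → $2.59.
sweet potato + chickpeas: intersection lies outside the first quadrant.
The minimum over all feasible corners is $2.59.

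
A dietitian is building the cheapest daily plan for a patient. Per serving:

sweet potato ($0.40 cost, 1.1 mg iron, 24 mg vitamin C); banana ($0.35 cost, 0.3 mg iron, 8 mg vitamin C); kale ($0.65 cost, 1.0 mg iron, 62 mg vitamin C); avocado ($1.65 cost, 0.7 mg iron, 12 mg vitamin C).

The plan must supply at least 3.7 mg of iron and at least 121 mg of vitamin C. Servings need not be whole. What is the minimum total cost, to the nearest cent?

A basic optimal solution has at most two foods positive. Try each food alone and each pair with both targets met exactly.
sweet potato only: max(3.7/1.1, 121/24) = 5.042 servings → $2.02.
banana only: max(3.7/0.3, 121/8) = 15.12 servings → $5.29.
kale only: max(3.7/1.0, 121/62) = 3.7 servings → $2.40.
avocado only: max(3.7/0.7, 121/12) = 10.08 servings → $16.64.
sweet potato + banana with both targets exact would need a negative amount; discard.
sweet potato + kale with both tight: 2.452 servings and 1.002 servings → $1.63.
sweet potato + avocado: the both-tight solution has a negative serving — not a feasible corner.
banana + kale with both tight: 10.23 servings and 0.6321 servings → $3.99.
banana + avocado with both targets exact would need a negative amount; discard.
kale + avocado with both tight: 1.283 servings and 3.452 servings → $6.53.
Cheapest feasible corner: $1.63.

$1.63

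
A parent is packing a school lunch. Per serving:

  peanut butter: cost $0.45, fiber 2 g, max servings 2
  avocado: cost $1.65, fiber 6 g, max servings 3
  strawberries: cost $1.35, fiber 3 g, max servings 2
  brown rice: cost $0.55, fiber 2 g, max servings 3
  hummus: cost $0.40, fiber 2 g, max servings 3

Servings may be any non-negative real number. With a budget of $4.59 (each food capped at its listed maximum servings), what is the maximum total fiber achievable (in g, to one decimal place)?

Fiber per dollar: hummus 5, peanut butter 4.444, avocado 3.636, brown rice 3.636, strawberries 2.222.
Take 3 servings of hummus: spends $1.20, +6.0 g fiber (running total 6.0 g).
Take 2 servings of peanut butter: spends $0.90, +4.0 g fiber (running total 10.0 g).
Take 1.509 servings of avocado: spends $2.49, +9.1 g fiber (running total 19.1 g).
Filling greedily by fiber-per-dollar is optimal for one linear limit, giving 19.1 g.

19.1 g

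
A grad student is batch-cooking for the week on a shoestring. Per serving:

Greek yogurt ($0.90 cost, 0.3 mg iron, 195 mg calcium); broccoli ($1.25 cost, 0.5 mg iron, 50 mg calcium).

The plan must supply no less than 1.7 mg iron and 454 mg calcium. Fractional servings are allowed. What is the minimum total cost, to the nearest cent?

$4.51

Check every corner: each single food scaled to meet both minima, and each pair solved so both constraints bind.
Greek yogurt only: max(1.7/0.3, 454/195) = 5.667 servings → $5.10.
broccoli only: max(1.7/0.5, 454/50) = 9.08 servings → $11.35.
Greek yogurt + broccoli with both tight: 1.721 servings and 2.367 servings → $4.51.
So the least-cost plan costs $4.51.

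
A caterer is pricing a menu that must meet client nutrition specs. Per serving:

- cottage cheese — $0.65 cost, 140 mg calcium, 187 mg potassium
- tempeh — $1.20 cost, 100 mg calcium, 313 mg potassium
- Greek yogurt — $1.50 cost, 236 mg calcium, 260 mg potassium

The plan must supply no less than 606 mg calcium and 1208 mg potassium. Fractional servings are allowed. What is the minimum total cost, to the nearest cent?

A basic optimal solution has at most two foods positive. Try each food alone and each pair with both targets met exactly.
cottage cheese only: max(606/140, 1208/187) = 6.46 servings → $4.20.
tempeh only: max(606/100, 1208/313) = 6.06 servings → $7.27.
Greek yogurt only: max(606/236, 1208/260) = 4.646 servings → $6.97.
cottage cheese + tempeh with both tight: 2.742 servings and 2.221 servings → $4.45.
cottage cheese + Greek yogurt: the both-tight solution has a negative serving — not a feasible corner.
tempeh + Greek yogurt with both tight: 2.664 servings and 1.439 servings → $5.36.
Cheapest feasible corner: $4.20.

$4.20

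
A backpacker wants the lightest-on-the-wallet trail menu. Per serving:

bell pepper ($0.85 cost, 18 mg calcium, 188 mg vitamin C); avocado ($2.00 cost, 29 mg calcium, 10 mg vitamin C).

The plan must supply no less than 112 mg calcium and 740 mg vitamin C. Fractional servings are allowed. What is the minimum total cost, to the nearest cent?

With two linear requirements the optimum uses one or two foods; enumerate the corners.
bell pepper only: max(112/18, 740/188) = 6.222 servings → $5.29.
avocado only: max(112/29, 740/10) = 74 servings → $148.00.
bell pepper + avocado with both tight: 3.858 servings and 1.467 servings → $6.21.
So the least-cost plan costs $5.29.

$5.29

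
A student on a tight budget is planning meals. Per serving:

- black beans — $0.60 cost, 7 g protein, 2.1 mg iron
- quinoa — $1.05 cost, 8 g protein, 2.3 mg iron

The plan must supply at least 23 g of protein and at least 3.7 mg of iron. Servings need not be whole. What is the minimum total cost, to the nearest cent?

A basic optimal solution has at most two foods positive. Try each food alone and each pair with both targets met exactly.
black beans only: max(23/7, 3.7/2.1) = 3.286 servings → $1.97.
quinoa only: max(23/8, 3.7/2.3) = 2.875 servings → $3.02.
black beans + quinoa: the both-tight solution has a negative serving — not a feasible corner.
The minimum over all feasible corners is $1.97.

$1.97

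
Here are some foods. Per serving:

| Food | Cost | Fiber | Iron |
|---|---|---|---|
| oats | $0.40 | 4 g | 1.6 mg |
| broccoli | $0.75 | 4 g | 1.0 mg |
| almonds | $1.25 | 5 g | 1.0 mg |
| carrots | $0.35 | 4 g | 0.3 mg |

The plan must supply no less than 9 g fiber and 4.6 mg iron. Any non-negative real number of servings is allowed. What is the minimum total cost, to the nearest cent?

$1.15

Two binding constraints pin down two serving amounts, so the optimal mix uses at most two foods. The candidates are each food alone (scaled to the tighter of fiber/iron) and each pair with both constraints tight.
oats only: max(9/4, 4.6/1.6) = 2.875 servings → $1.15.
broccoli only: max(9/4, 4.6/1.0) = 4.6 servings → $3.45.
almonds only: max(9/5, 4.6/1.0) = 4.6 servings → $5.75.
carrots only: max(9/4, 4.6/0.3) = 15.33 servings → $5.37.
oats + broccoli: intersection lies outside the first quadrant.
oats + almonds with both targets exact would need a negative amount; discard.
oats + carrots with both targets exact would need a negative amount; discard.
broccoli + almonds: intersection lies outside the first quadrant.
broccoli + carrots: intersection lies outside the first quadrant.
almonds + carrots: intersection lies outside the first quadrant.
The minimum over all feasible corners is $1.15.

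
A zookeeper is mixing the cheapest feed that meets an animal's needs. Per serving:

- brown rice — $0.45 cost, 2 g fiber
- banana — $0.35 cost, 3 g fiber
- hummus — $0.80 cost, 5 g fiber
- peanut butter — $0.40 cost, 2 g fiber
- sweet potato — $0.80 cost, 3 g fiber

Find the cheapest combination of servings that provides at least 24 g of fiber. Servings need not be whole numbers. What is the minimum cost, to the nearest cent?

Cost per g of fiber: banana $0.1167, hummus $0.1600, peanut butter $0.2000, brown rice $0.2250, sweet potato $0.2667.
With no serving limits, use only banana: 24 g / 3 g = 8 servings × $0.35 = $2.80.

$2.80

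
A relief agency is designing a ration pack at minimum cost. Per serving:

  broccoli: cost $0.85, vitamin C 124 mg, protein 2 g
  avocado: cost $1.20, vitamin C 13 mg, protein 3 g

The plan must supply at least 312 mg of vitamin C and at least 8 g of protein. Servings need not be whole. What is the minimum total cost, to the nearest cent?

For a min-cost LP with two ≥-constraints, a basic feasible solution has at most two positive variables.
broccoli only: max(312/124, 8/2) = 4 servings → $3.40.
avocado only: max(312/13, 8/3) = 24 servings → $28.80.
broccoli + avocado with both tight: 2.405 servings and 1.064 servings → $3.32.
The minimum over all feasible corners is $3.32.

$3.32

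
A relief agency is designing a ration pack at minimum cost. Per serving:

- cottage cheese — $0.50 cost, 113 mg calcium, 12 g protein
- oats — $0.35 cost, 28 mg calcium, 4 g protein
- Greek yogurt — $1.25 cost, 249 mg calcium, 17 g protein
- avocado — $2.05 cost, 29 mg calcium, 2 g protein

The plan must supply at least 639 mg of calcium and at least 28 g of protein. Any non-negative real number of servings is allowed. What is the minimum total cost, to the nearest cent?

$2.83

A basic optimal solution has at most two foods positive. Try each food alone and each pair with both targets met exactly.
cottage cheese only: max(639/113, 28/12) = 5.655 servings → $2.83.
oats only: max(639/28, 28/4) = 22.82 servings → $7.99.
Greek yogurt only: max(639/249, 28/17) = 2.566 servings → $3.21.
avocado only: max(639/29, 28/2) = 22.03 servings → $45.17.
cottage cheese + oats: intersection lies outside the first quadrant.
cottage cheese + Greek yogurt: intersection lies outside the first quadrant.
cottage cheese + avocado: the both-tight solution has a negative serving — not a feasible corner.
oats + Greek yogurt: the both-tight solution has a negative serving — not a feasible corner.
oats + avocado with both targets exact would need a negative amount; discard.
Greek yogurt + avocado: intersection lies outside the first quadrant.
Cheapest feasible corner: $2.83.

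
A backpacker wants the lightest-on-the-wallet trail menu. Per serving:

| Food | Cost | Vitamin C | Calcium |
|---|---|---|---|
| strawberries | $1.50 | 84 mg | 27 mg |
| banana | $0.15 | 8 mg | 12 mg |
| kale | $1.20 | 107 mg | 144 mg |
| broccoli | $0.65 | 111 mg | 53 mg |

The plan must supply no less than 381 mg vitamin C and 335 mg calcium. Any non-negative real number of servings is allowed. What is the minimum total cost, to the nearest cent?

Check every corner: each single food scaled to meet both minima, and each pair solved so both constraints bind.
strawberries only: max(381/84, 335/27) = 12.41 servings → $18.61.
banana only: max(381/8, 335/12) = 47.62 servings → $7.14.
kale only: max(381/107, 335/144) = 3.561 servings → $4.27.
broccoli only: max(381/111, 335/53) = 6.321 servings → $4.11.
strawberries + banana with both tight: 2.389 servings and 22.54 servings → $6.96.
strawberries + kale with both tight: 2.066 servings and 1.939 servings → $5.43.
strawberries + broccoli: the both-tight solution has a negative serving — not a feasible corner.
banana + kale: intersection lies outside the first quadrant.
banana + broccoli with both tight: 18.71 servings and 2.084 servings → $4.16.
kale + broccoli with both tight: 1.648 servings and 1.844 servings → $3.18.
So the least-cost plan costs $3.18.

$3.18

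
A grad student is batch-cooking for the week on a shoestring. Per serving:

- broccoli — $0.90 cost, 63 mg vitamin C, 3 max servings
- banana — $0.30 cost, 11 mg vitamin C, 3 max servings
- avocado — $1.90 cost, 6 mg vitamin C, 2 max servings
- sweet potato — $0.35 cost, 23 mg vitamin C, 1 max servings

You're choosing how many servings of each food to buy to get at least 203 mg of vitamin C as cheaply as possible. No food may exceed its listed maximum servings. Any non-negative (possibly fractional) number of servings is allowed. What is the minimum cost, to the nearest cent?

Cost per mg of vitamin C: broccoli $0.0143, sweet potato $0.0152, banana $0.0273, avocado $0.3167.
Take 3 servings of broccoli: +189.0 mg vitamin C for $2.70 (total $2.70, still need 14.0 mg).
Take 0.6087 servings of sweet potato: +14.0 mg vitamin C for $0.21 (total $2.91, still need 0.0 mg).
Filling from the cheapest source first is optimal under one linear minimum: $2.91.

$2.91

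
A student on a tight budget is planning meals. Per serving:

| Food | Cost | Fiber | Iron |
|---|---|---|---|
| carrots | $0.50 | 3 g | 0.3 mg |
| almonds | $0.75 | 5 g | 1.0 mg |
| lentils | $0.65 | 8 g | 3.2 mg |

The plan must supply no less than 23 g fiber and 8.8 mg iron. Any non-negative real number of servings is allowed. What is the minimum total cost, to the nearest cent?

Check every corner: each single food scaled to meet both minima, and each pair solved so both constraints bind.
carrots only: max(23/3, 8.8/0.3) = 29.33 servings → $14.67.
almonds only: max(23/5, 8.8/1.0) = 8.8 servings → $6.60.
lentils only: max(23/8, 8.8/3.2) = 2.875 servings → $1.87.
carrots + almonds: the both-tight solution has a negative serving — not a feasible corner.
carrots + lentils with both tight: 0.4444 servings and 2.708 servings → $1.98.
almonds + lentils with both tight: 0.4 servings and 2.625 servings → $2.01.
Cheapest feasible corner: $1.87.

$1.87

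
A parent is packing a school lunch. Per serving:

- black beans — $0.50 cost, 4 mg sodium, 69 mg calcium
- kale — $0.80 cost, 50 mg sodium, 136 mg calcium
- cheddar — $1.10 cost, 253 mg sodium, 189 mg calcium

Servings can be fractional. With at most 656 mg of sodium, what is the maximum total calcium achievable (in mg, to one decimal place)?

11316.0 mg

Calcium per mg sodium: black beans 17.25, kale 2.72, cheddar 0.747.
With no serving limits, spend the whole sodium allowance on black beans: 656 mg / 4 mg × 69 mg = 11316.0 mg.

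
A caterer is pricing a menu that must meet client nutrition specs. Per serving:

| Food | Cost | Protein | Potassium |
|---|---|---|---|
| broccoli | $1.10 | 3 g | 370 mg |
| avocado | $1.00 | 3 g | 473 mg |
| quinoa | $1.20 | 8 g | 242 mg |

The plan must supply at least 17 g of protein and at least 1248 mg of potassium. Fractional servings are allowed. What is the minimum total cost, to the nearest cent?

The cheapest plan sits at a corner of the feasible region — with two constraints it uses at most two foods.
broccoli only: max(17/3, 1248/370) = 5.667 servings → $6.23.
avocado only: max(17/3, 1248/473) = 5.667 servings → $5.67.
quinoa only: max(17/8, 1248/242) = 5.157 servings → $6.19.
broccoli + avocado: the both-tight solution has a negative serving — not a feasible corner.
broccoli + quinoa with both tight: 2.628 servings and 1.14 servings → $4.26.
avocado + quinoa with both tight: 1.92 servings and 1.405 servings → $3.61.
The minimum over all feasible corners is $3.61.

$3.61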